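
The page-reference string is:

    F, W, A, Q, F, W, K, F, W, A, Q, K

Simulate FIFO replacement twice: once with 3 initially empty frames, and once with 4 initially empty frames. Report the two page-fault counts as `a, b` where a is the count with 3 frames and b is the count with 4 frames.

3 frames: F F F F F F F . . F F . → 9 faults.
4 frames: F F F F . . F F F F F F → 10 faults.
10 > 9: adding a frame increased faults — Belady's anomaly.

9, 10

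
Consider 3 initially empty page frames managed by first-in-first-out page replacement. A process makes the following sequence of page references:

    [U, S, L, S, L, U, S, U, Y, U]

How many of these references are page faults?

U -> miss, frames [U]
S -> miss, frames [U, S]
L -> miss, frames [U, S, L]
S -> hit
L -> hit
U -> hit
S -> hit
U -> hit
Y -> miss, evict U, frames [S, L, Y]
U -> miss, evict S, frames [L, Y, U]
Page faults: 5.

5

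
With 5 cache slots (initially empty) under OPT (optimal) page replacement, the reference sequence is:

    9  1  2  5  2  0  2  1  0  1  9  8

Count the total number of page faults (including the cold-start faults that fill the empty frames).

9: miss, frames [9]
1: miss, frames [9, 1]
2: miss, frames [9, 1, 2]
5: miss, frames [9, 1, 2, 5]
2: hit
0: miss, frames [9, 1, 2, 5, 0]
2: hit
1: hit
0: hit
1: hit
9: hit
8: miss, evict 0, frames [9, 1, 2, 5, 8]
Page faults: 6.

6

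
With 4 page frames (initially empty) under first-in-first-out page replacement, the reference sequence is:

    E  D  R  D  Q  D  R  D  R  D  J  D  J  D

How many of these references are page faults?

E → miss, frames {E}
D → miss, frames {E,D}
R → miss, frames {E,D,R}
D → hit
Q → miss, frames {E,D,R,Q}
D → hit
R → hit
D → hit
R → hit
D → hit
J → miss, evict E, frames {D,R,Q,J}
D → hit
J → hit
D → hit
Page faults: 5.

5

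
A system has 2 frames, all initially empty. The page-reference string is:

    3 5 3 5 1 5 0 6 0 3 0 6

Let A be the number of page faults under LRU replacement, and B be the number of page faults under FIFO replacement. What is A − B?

-1

Under LRU: F F . . F . F F . F . F → 7 faults.
Under FIFO: F F . . F . F F . F F F → 8 faults.
A − B = 7 − 8 = -1.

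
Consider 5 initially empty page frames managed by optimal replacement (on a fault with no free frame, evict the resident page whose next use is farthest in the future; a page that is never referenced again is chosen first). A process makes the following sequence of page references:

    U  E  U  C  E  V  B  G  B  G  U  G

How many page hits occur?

U → miss, frames {U}
E → miss, frames {U,E}
U → hit
C → miss, frames {U,E,C}
E → hit
V → miss, frames {U,E,C,V}
B → miss, frames {U,E,C,V,B}
G → miss, evict V, frames {U,E,C,B,G}
B → hit
G → hit
U → hit
G → hit
Hits: 6.

6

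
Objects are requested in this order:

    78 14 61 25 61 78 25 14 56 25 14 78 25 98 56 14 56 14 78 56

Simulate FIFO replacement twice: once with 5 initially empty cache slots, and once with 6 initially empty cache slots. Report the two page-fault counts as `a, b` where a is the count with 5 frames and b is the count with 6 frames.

5 frames: F F F F . . . . F . . . . F . . . . F . → 7 faults.
6 frames: F F F F . . . . F . . . . F . . . . . . → 6 faults.
6 < 7: adding a frame reduced faults, as is typical.

7, 6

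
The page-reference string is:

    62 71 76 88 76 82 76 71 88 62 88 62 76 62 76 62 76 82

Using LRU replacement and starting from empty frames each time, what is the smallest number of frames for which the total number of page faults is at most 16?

f=1: 18 faults
f=2: 10 faults
f=3: 10 faults
f=4: 7 faults
f=5: 5 faults
Smallest f with faults ≤ 16 is 2.

2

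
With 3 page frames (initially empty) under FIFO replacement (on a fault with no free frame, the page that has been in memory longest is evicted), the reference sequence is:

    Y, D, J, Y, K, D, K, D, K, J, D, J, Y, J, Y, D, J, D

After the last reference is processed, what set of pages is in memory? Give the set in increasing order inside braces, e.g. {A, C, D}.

Y -> fault, frames (Y)
D -> fault, frames (Y D)
J -> fault, frames (Y D J)
Y -> hit
K -> fault, evict Y, frames (D J K)
D -> hit
K -> hit
D -> hit
K -> hit
J -> hit
D -> hit
J -> hit
Y -> fault, evict D, frames (J K Y)
J -> hit
Y -> hit
D -> fault, evict J, frames (K Y D)
J -> fault, evict K, frames (Y D J)
D -> hit

{D, J, Y}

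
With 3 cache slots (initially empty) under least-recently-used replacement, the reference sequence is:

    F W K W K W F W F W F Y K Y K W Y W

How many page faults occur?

6

F -> fault, frames (F)
W -> fault, frames (F W)
K -> fault, frames (F W K)
W -> hit
K -> hit
W -> hit
F -> hit
W -> hit
F -> hit
W -> hit
F -> hit
Y -> fault, evict K, frames (W F Y)
K -> fault, evict W, frames (F Y K)
Y -> hit
K -> hit
W -> fault, evict F, frames (Y K W)
Y -> hit
W -> hit
Page faults: 6.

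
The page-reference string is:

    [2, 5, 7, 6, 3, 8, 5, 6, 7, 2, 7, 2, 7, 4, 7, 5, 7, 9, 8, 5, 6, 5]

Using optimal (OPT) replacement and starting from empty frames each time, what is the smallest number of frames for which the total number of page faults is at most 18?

f=1: 22 faults
f=2: 14 faults
f=3: 12 faults
f=4: 10 faults
f=5: 8 faults
f=6: 8 faults
f=7: 8 faults
f=8: 8 faults
Smallest f with faults ≤ 18 is 2.

2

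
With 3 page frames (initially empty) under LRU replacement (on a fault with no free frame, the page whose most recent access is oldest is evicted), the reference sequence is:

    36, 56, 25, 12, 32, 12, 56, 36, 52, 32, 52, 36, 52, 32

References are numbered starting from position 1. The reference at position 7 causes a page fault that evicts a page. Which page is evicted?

pos 1: 36 -> fault, frames [36]
pos 2: 56 -> fault, frames [36, 56]
pos 3: 25 -> fault, frames [36, 56, 25]
pos 4: 12 -> fault, evict 36, frames [56, 25, 12]
pos 5: 32 -> fault, evict 56, frames [25, 12, 32]
pos 6: 12 -> hit
pos 7: 56 -> fault, evict 25, frames [32, 12, 56]
At position 7, page 25 is evicted.

25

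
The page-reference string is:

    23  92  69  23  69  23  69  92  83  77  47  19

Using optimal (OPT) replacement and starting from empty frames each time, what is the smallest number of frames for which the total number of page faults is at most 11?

f=1: 12 faults
f=2: 8 faults
f=3: 7 faults
f=4: 7 faults
f=5: 7 faults
f=6: 7 faults
f=7: 7 faults
Smallest f with faults ≤ 11 is 2.

2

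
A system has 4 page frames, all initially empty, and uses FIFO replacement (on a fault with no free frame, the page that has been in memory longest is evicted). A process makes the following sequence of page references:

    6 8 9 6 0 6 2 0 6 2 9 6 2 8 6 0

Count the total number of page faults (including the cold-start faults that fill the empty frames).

6: fault, frames {6}
8: fault, frames {6,8}
9: fault, frames {6,8,9}
6: hit
0: fault, frames {6,8,9,0}
6: hit
2: fault, evict 6, frames {8,9,0,2}
0: hit
6: fault, evict 8, frames {9,0,2,6}
2: hit
9: hit
6: hit
2: hit
8: fault, evict 9, frames {0,2,6,8}
6: hit
0: hit
Page faults: 7.

7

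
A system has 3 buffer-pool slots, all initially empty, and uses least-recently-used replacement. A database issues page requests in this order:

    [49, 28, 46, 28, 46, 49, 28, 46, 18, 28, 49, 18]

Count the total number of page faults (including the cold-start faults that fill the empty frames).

49 → fault, frames [49]
28 → fault, frames [49, 28]
46 → fault, frames [49, 28, 46]
28 → hit
46 → hit
49 → hit
28 → hit
46 → hit
18 → fault, evict 49, frames [28, 46, 18]
28 → hit
49 → fault, evict 46, frames [18, 28, 49]
18 → hit
Page faults: 5.

5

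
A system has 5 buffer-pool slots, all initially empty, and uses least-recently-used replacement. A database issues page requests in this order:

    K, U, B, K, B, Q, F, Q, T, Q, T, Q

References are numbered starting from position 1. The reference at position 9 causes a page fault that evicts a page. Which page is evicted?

pos 1: K -> miss, frames [K]
pos 2: U -> miss, frames [K, U]
pos 3: B -> miss, frames [K, U, B]
pos 4: K -> hit
pos 5: B -> hit
pos 6: Q -> miss, frames [U, K, B, Q]
pos 7: F -> miss, frames [U, K, B, Q, F]
pos 8: Q -> hit
pos 9: T -> miss, evict U, frames [K, B, F, Q, T]
At position 9, page U is evicted.

U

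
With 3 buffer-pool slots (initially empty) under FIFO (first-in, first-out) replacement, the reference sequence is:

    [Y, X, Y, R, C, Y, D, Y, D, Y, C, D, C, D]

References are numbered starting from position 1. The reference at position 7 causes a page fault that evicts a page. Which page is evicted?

R

pos 1: Y -> miss, frames {Y}
pos 2: X -> miss, frames {Y,X}
pos 3: Y -> hit
pos 4: R -> miss, frames {Y,X,R}
pos 5: C -> miss, evict Y, frames {X,R,C}
pos 6: Y -> miss, evict X, frames {R,C,Y}
pos 7: D -> miss, evict R, frames {C,Y,D}
At position 7, page R is evicted.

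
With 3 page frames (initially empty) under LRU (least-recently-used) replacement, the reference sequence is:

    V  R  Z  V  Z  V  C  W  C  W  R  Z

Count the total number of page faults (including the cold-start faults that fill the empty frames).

V → fault, frames (V)
R → fault, frames (V R)
Z → fault, frames (V R Z)
V → hit
Z → hit
V → hit
C → fault, evict R, frames (Z V C)
W → fault, evict Z, frames (V C W)
C → hit
W → hit
R → fault, evict V, frames (C W R)
Z → fault, evict C, frames (W R Z)
Page faults: 7.

7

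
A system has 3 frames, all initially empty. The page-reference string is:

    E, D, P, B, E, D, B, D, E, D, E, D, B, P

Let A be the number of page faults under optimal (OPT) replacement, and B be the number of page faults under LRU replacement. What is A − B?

-2

Under OPT: F F F F . . . . . . . . . F → 5 faults.
Under LRU: F F F F F F . . . . . . . F → 7 faults.
A − B = 5 − 7 = -2.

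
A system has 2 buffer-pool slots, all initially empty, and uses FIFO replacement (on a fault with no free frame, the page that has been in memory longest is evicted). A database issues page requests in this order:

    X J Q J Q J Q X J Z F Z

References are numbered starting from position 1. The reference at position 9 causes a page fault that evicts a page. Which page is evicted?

pos 1: X → fault, frames {X}
pos 2: J → fault, frames {X,J}
pos 3: Q → fault, evict X, frames {J,Q}
pos 4: J → hit
pos 5: Q → hit
pos 6: J → hit
pos 7: Q → hit
pos 8: X → fault, evict J, frames {Q,X}
pos 9: J → fault, evict Q, frames {X,J}
At position 9, page Q is evicted.

Q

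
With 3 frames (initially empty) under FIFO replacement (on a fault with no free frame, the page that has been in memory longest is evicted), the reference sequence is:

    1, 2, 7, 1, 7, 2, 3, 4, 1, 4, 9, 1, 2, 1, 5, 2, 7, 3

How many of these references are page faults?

11

1 → miss, frames (1)
2 → miss, frames (1 2)
7 → miss, frames (1 2 7)
1 → hit
7 → hit
2 → hit
3 → miss, evict 1, frames (2 7 3)
4 → miss, evict 2, frames (7 3 4)
1 → miss, evict 7, frames (3 4 1)
4 → hit
9 → miss, evict 3, frames (4 1 9)
1 → hit
2 → miss, evict 4, frames (1 9 2)
1 → hit
5 → miss, evict 1, frames (9 2 5)
2 → hit
7 → miss, evict 9, frames (2 5 7)
3 → miss, evict 2, frames (5 7 3)
Page faults: 11.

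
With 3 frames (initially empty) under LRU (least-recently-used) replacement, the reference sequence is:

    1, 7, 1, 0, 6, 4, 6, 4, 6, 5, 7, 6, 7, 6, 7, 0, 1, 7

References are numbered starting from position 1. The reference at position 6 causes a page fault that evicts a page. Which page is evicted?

1

pos 1: 1 -> fault, frames {1}
pos 2: 7 -> fault, frames {1,7}
pos 3: 1 -> hit
pos 4: 0 -> fault, frames {7,1,0}
pos 5: 6 -> fault, evict 7, frames {1,0,6}
pos 6: 4 -> fault, evict 1, frames {0,6,4}
At position 6, page 1 is evicted.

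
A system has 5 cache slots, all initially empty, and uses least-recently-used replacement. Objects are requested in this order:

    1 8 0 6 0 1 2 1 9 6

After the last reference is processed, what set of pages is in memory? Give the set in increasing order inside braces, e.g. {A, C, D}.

1: miss, frames {1}
8: miss, frames {1,8}
0: miss, frames {1,8,0}
6: miss, frames {1,8,0,6}
0: hit
1: hit
2: miss, frames {8,6,0,1,2}
1: hit
9: miss, evict 8, frames {6,0,2,1,9}
6: hit

{0, 1, 2, 6, 9}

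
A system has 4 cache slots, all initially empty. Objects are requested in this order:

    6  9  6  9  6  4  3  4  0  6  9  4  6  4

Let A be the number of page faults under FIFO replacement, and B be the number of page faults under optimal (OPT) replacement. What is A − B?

3

Under FIFO: F F . . . F F . F F F F . . → 8 faults.
Under OPT: F F . . . F F . F . . . . . → 5 faults.
A − B = 8 − 5 = 3.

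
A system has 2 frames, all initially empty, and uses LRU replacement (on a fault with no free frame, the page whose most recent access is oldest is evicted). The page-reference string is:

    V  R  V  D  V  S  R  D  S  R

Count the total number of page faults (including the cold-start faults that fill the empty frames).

8

V → fault, frames {V}
R → fault, frames {V,R}
V → hit
D → fault, evict R, frames {V,D}
V → hit
S → fault, evict D, frames {V,S}
R → fault, evict V, frames {S,R}
D → fault, evict S, frames {R,D}
S → fault, evict R, frames {D,S}
R → fault, evict D, frames {S,R}
Page faults: 8.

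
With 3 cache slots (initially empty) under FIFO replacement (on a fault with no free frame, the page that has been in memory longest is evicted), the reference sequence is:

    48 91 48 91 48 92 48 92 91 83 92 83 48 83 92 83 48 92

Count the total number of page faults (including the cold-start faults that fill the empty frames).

48 → fault, frames {48}
91 → fault, frames {48,91}
48 → hit
91 → hit
48 → hit
92 → fault, frames {48,91,92}
48 → hit
92 → hit
91 → hit
83 → fault, evict 48, frames {91,92,83}
92 → hit
83 → hit
48 → fault, evict 91, frames {92,83,48}
83 → hit
92 → hit
83 → hit
48 → hit
92 → hit
Page faults: 5.

5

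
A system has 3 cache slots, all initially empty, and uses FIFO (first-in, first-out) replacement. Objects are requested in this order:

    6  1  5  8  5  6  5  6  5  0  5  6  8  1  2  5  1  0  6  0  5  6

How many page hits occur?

6 → fault, frames (6)
1 → fault, frames (6 1)
5 → fault, frames (6 1 5)
8 → fault, evict 6, frames (1 5 8)
5 → hit
6 → fault, evict 1, frames (5 8 6)
5 → hit
6 → hit
5 → hit
0 → fault, evict 5, frames (8 6 0)
5 → fault, evict 8, frames (6 0 5)
6 → hit
8 → fault, evict 6, frames (0 5 8)
1 → fault, evict 0, frames (5 8 1)
2 → fault, evict 5, frames (8 1 2)
5 → fault, evict 8, frames (1 2 5)
1 → hit
0 → fault, evict 1, frames (2 5 0)
6 → fault, evict 2, frames (5 0 6)
0 → hit
5 → hit
6 → hit
Hits: 9.

9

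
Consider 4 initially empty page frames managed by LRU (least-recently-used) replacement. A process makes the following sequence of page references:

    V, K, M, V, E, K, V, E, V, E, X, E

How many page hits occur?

7

V: fault, frames (V)
K: fault, frames (V K)
M: fault, frames (V K M)
V: hit
E: fault, frames (K M V E)
K: hit
V: hit
E: hit
V: hit
E: hit
X: fault, evict M, frames (K V E X)
E: hit
Hits: 7.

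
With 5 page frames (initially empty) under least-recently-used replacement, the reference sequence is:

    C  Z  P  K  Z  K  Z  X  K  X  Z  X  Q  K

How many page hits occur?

8

C: fault, frames [C]
Z: fault, frames [C, Z]
P: fault, frames [C, Z, P]
K: fault, frames [C, Z, P, K]
Z: hit
K: hit
Z: hit
X: fault, frames [C, P, K, Z, X]
K: hit
X: hit
Z: hit
X: hit
Q: fault, evict C, frames [P, K, Z, X, Q]
K: hit
Hits: 8.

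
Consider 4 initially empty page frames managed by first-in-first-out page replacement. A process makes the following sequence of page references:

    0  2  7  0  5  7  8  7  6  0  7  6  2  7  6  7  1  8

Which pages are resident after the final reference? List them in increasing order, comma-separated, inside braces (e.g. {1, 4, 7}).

{1, 2, 7, 8}

0 -> miss, frames [0]
2 -> miss, frames [0, 2]
7 -> miss, frames [0, 2, 7]
0 -> hit
5 -> miss, frames [0, 2, 7, 5]
7 -> hit
8 -> miss, evict 0, frames [2, 7, 5, 8]
7 -> hit
6 -> miss, evict 2, frames [7, 5, 8, 6]
0 -> miss, evict 7, frames [5, 8, 6, 0]
7 -> miss, evict 5, frames [8, 6, 0, 7]
6 -> hit
2 -> miss, evict 8, frames [6, 0, 7, 2]
7 -> hit
6 -> hit
7 -> hit
1 -> miss, evict 6, frames [0, 7, 2, 1]
8 -> miss, evict 0, frames [7, 2, 1, 8]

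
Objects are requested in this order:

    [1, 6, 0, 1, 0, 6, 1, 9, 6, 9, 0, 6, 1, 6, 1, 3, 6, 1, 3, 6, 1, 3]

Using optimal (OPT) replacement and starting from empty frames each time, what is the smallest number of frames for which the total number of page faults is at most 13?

f=1: 22 faults
f=2: 11 faults
f=3: 6 faults
f=4: 5 faults
f=5: 5 faults
Smallest f with faults ≤ 13 is 2.

2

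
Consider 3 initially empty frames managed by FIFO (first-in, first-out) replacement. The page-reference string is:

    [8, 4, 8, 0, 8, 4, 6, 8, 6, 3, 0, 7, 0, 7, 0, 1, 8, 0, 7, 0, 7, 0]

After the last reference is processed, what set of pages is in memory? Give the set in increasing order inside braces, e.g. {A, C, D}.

8 -> fault, frames [8]
4 -> fault, frames [8, 4]
8 -> hit
0 -> fault, frames [8, 4, 0]
8 -> hit
4 -> hit
6 -> fault, evict 8, frames [4, 0, 6]
8 -> fault, evict 4, frames [0, 6, 8]
6 -> hit
3 -> fault, evict 0, frames [6, 8, 3]
0 -> fault, evict 6, frames [8, 3, 0]
7 -> fault, evict 8, frames [3, 0, 7]
0 -> hit
7 -> hit
0 -> hit
1 -> fault, evict 3, frames [0, 7, 1]
8 -> fault, evict 0, frames [7, 1, 8]
0 -> fault, evict 7, frames [1, 8, 0]
7 -> fault, evict 1, frames [8, 0, 7]
0 -> hit
7 -> hit
0 -> hit

{0, 7, 8}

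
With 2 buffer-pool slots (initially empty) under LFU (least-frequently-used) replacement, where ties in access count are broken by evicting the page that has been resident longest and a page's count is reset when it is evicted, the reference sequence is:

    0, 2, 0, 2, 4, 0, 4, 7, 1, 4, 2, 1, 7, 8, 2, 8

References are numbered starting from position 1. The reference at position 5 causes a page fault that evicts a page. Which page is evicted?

pos 1: 0 -> miss, frames [0]
pos 2: 2 -> miss, frames [0, 2]
pos 3: 0 -> hit
pos 4: 2 -> hit
pos 5: 4 -> miss, evict 0, frames [2, 4]
At position 5, page 0 is evicted.

0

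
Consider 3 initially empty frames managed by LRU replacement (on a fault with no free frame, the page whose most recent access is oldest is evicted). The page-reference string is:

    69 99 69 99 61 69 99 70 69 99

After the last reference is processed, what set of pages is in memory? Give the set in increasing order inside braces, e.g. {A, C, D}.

{69, 70, 99}

69 -> fault, frames (69)
99 -> fault, frames (69 99)
69 -> hit
99 -> hit
61 -> fault, frames (69 99 61)
69 -> hit
99 -> hit
70 -> fault, evict 61, frames (69 99 70)
69 -> hit
99 -> hit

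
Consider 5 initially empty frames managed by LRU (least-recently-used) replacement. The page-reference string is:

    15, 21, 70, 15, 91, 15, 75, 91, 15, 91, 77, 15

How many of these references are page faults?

6

15 → miss, frames (15)
21 → miss, frames (15 21)
70 → miss, frames (15 21 70)
15 → hit
91 → miss, frames (21 70 15 91)
15 → hit
75 → miss, frames (21 70 91 15 75)
91 → hit
15 → hit
91 → hit
77 → miss, evict 21, frames (70 75 15 91 77)
15 → hit
Page faults: 6.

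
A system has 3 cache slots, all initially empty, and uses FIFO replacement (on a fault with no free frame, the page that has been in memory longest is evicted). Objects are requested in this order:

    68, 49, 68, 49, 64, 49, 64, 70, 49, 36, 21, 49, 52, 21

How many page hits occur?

68 -> miss, frames [68]
49 -> miss, frames [68, 49]
68 -> hit
49 -> hit
64 -> miss, frames [68, 49, 64]
49 -> hit
64 -> hit
70 -> miss, evict 68, frames [49, 64, 70]
49 -> hit
36 -> miss, evict 49, frames [64, 70, 36]
21 -> miss, evict 64, frames [70, 36, 21]
49 -> miss, evict 70, frames [36, 21, 49]
52 -> miss, evict 36, frames [21, 49, 52]
21 -> hit
Hits: 6.

6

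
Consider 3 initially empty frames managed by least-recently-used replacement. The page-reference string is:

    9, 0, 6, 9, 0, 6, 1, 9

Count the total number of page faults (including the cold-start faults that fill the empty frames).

9 -> fault, frames {9}
0 -> fault, frames {9,0}
6 -> fault, frames {9,0,6}
9 -> hit
0 -> hit
6 -> hit
1 -> fault, evict 9, frames {0,6,1}
9 -> fault, evict 0, frames {6,1,9}
Page faults: 5.

5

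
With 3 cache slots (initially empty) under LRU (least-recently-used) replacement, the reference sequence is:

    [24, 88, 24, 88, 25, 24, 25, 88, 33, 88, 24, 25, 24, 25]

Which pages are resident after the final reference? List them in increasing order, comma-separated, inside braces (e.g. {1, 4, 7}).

24: miss, frames [24]
88: miss, frames [24, 88]
24: hit
88: hit
25: miss, frames [24, 88, 25]
24: hit
25: hit
88: hit
33: miss, evict 24, frames [25, 88, 33]
88: hit
24: miss, evict 25, frames [33, 88, 24]
25: miss, evict 33, frames [88, 24, 25]
24: hit
25: hit

{24, 25, 88}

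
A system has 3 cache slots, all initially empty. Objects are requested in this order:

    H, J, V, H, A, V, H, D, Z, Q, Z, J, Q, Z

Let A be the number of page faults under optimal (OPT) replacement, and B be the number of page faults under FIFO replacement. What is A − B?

Under OPT: F F F . F . . F F F . F . . → 8 faults.
Under FIFO: F F F . F . F F F F . F . . → 9 faults.
A − B = 8 − 9 = -1.

-1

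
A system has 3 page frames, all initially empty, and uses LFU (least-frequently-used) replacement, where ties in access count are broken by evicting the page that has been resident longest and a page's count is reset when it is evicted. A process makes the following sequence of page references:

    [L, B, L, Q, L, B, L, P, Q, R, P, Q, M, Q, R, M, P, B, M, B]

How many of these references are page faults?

14

L → fault, frames (L)
B → fault, frames (L B)
L → hit
Q → fault, frames (L B Q)
L → hit
B → hit
L → hit
P → fault, evict Q, frames (L B P)
Q → fault, evict P, frames (L B Q)
R → fault, evict Q, frames (L B R)
P → fault, evict R, frames (L B P)
Q → fault, evict P, frames (L B Q)
M → fault, evict Q, frames (L B M)
Q → fault, evict M, frames (L B Q)
R → fault, evict Q, frames (L B R)
M → fault, evict R, frames (L B M)
P → fault, evict M, frames (L B P)
B → hit
M → fault, evict P, frames (L B M)
B → hit
Page faults: 14.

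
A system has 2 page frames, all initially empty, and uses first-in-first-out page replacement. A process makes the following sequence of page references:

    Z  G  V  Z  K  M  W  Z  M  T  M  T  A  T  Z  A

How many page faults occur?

12

Z → fault, frames {Z}
G → fault, frames {Z,G}
V → fault, evict Z, frames {G,V}
Z → fault, evict G, frames {V,Z}
K → fault, evict V, frames {Z,K}
M → fault, evict Z, frames {K,M}
W → fault, evict K, frames {M,W}
Z → fault, evict M, frames {W,Z}
M → fault, evict W, frames {Z,M}
T → fault, evict Z, frames {M,T}
M → hit
T → hit
A → fault, evict M, frames {T,A}
T → hit
Z → fault, evict T, frames {A,Z}
A → hit
Page faults: 12.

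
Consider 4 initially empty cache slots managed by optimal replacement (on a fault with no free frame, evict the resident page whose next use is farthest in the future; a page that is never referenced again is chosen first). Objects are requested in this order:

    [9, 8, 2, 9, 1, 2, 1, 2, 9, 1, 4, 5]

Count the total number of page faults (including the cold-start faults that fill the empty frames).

6

9 -> fault, frames [9]
8 -> fault, frames [9, 8]
2 -> fault, frames [9, 8, 2]
9 -> hit
1 -> fault, frames [9, 8, 2, 1]
2 -> hit
1 -> hit
2 -> hit
9 -> hit
1 -> hit
4 -> fault, evict 1, frames [9, 8, 2, 4]
5 -> fault, evict 4, frames [9, 8, 2, 5]
Page faults: 6.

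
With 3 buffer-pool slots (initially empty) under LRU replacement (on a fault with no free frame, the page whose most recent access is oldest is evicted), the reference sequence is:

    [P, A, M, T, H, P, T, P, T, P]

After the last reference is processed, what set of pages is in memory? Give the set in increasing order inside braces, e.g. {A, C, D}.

{H, P, T}

P -> miss, frames {P}
A -> miss, frames {P,A}
M -> miss, frames {P,A,M}
T -> miss, evict P, frames {A,M,T}
H -> miss, evict A, frames {M,T,H}
P -> miss, evict M, frames {T,H,P}
T -> hit
P -> hit
T -> hit
P -> hit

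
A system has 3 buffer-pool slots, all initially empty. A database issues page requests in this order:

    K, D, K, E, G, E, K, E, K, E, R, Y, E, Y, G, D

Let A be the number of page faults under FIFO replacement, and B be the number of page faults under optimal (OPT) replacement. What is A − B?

3

Under FIFO: F F . F F . F . . . F F F . F F → 10 faults.
Under OPT: F F . F F . . . . . F F . . . F → 7 faults.
A − B = 10 − 7 = 3.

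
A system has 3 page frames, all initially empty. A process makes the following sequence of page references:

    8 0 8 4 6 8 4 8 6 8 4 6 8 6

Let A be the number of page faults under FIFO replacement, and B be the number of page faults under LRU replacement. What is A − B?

Under FIFO: F F . F F F . . . . . . . . → 5 faults.
Under LRU: F F . F F . . . . . . . . . → 4 faults.
A − B = 5 − 4 = 1.

1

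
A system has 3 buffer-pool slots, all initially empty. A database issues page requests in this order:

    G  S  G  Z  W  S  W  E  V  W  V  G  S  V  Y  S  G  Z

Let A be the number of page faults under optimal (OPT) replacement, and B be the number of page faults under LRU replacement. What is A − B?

-3

Under OPT: F F . F F . . F F . . . F . F . . F → 9 faults.
Under LRU: F F . F F F . F F . . F F . F . F F → 12 faults.
A − B = 9 − 12 = -3.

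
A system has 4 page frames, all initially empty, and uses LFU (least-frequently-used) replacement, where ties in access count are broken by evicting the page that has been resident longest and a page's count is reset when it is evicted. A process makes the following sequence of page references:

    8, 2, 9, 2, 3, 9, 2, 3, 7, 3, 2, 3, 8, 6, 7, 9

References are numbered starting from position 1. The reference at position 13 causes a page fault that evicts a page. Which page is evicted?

7

pos 1: 8: miss, frames [8]
pos 2: 2: miss, frames [8, 2]
pos 3: 9: miss, frames [8, 2, 9]
pos 4: 2: hit
pos 5: 3: miss, frames [8, 2, 9, 3]
pos 6: 9: hit
pos 7: 2: hit
pos 8: 3: hit
pos 9: 7: miss, evict 8, frames [2, 9, 3, 7]
pos 10: 3: hit
pos 11: 2: hit
pos 12: 3: hit
pos 13: 8: miss, evict 7, frames [2, 9, 3, 8]
At position 13, page 7 is evicted.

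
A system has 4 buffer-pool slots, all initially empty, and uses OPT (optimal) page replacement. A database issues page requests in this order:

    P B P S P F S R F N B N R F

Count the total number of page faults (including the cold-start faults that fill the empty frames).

6

P: fault, frames [P]
B: fault, frames [P, B]
P: hit
S: fault, frames [P, B, S]
P: hit
F: fault, frames [P, B, S, F]
S: hit
R: fault, evict S, frames [P, B, F, R]
F: hit
N: fault, evict P, frames [B, F, R, N]
B: hit
N: hit
R: hit
F: hit
Page faults: 6.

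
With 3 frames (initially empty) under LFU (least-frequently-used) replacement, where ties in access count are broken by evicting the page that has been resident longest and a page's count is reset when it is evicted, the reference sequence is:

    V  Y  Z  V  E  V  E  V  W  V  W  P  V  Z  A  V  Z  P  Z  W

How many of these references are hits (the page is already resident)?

V: miss, frames (V)
Y: miss, frames (V Y)
Z: miss, frames (V Y Z)
V: hit
E: miss, evict Y, frames (V Z E)
V: hit
E: hit
V: hit
W: miss, evict Z, frames (V E W)
V: hit
W: hit
P: miss, evict E, frames (V W P)
V: hit
Z: miss, evict P, frames (V W Z)
A: miss, evict Z, frames (V W A)
V: hit
Z: miss, evict A, frames (V W Z)
P: miss, evict Z, frames (V W P)
Z: miss, evict P, frames (V W Z)
W: hit
Hits: 9.

9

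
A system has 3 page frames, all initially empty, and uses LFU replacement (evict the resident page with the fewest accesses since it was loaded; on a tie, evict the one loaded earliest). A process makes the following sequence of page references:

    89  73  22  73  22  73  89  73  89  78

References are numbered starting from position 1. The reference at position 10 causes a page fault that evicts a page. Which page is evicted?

pos 1: 89 → miss, frames (89)
pos 2: 73 → miss, frames (89 73)
pos 3: 22 → miss, frames (89 73 22)
pos 4: 73 → hit
pos 5: 22 → hit
pos 6: 73 → hit
pos 7: 89 → hit
pos 8: 73 → hit
pos 9: 89 → hit
pos 10: 78 → miss, evict 22, frames (89 73 78)
At position 10, page 22 is evicted.

22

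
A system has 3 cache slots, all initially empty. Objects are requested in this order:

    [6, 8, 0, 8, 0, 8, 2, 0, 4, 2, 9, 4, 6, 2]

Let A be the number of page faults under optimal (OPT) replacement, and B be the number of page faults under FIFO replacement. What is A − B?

Under OPT: F F F . . . F . F . F . . F → 7 faults.
Under FIFO: F F F . . . F . F . F . F F → 8 faults.
A − B = 7 − 8 = -1.

-1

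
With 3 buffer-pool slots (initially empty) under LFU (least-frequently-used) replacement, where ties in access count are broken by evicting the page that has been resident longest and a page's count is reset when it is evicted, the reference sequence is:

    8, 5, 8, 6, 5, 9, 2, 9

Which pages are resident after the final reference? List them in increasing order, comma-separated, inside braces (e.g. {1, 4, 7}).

{5, 8, 9}

8: fault, frames [8]
5: fault, frames [8, 5]
8: hit
6: fault, frames [8, 5, 6]
5: hit
9: fault, evict 6, frames [8, 5, 9]
2: fault, evict 9, frames [8, 5, 2]
9: fault, evict 2, frames [8, 5, 9]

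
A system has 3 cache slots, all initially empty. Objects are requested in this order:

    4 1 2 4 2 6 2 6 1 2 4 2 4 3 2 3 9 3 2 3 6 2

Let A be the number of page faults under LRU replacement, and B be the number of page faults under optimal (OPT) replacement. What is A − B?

1

Under LRU: F F F . . F . . F . F . . F . . F . . . F . → 9 faults.
Under OPT: F F F . . F . . . . F . . F . . F . . . F . → 8 faults.
A − B = 9 − 8 = 1.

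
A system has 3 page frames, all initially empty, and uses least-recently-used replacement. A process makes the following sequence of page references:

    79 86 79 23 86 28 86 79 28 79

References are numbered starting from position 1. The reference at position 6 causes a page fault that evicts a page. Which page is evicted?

79

pos 1: 79: miss, frames {79}
pos 2: 86: miss, frames {79,86}
pos 3: 79: hit
pos 4: 23: miss, frames {86,79,23}
pos 5: 86: hit
pos 6: 28: miss, evict 79, frames {23,86,28}
At position 6, page 79 is evicted.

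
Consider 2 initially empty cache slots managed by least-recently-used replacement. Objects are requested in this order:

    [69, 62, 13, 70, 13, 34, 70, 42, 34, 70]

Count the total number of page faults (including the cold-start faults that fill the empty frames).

9

69 → miss, frames [69]
62 → miss, frames [69, 62]
13 → miss, evict 69, frames [62, 13]
70 → miss, evict 62, frames [13, 70]
13 → hit
34 → miss, evict 70, frames [13, 34]
70 → miss, evict 13, frames [34, 70]
42 → miss, evict 34, frames [70, 42]
34 → miss, evict 70, frames [42, 34]
70 → miss, evict 42, frames [34, 70]
Page faults: 9.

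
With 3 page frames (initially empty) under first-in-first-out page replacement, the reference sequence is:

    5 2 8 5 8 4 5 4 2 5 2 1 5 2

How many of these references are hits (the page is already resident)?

5: miss, frames (5)
2: miss, frames (5 2)
8: miss, frames (5 2 8)
5: hit
8: hit
4: miss, evict 5, frames (2 8 4)
5: miss, evict 2, frames (8 4 5)
4: hit
2: miss, evict 8, frames (4 5 2)
5: hit
2: hit
1: miss, evict 4, frames (5 2 1)
5: hit
2: hit
Hits: 7.

7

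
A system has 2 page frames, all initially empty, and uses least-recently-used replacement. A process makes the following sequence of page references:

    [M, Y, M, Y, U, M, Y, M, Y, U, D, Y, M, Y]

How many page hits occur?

5

M → miss, frames {M}
Y → miss, frames {M,Y}
M → hit
Y → hit
U → miss, evict M, frames {Y,U}
M → miss, evict Y, frames {U,M}
Y → miss, evict U, frames {M,Y}
M → hit
Y → hit
U → miss, evict M, frames {Y,U}
D → miss, evict Y, frames {U,D}
Y → miss, evict U, frames {D,Y}
M → miss, evict D, frames {Y,M}
Y → hit
Hits: 5.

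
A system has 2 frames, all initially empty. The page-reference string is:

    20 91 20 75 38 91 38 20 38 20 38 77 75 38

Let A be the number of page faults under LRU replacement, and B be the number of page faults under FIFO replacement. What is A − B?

-1

Under LRU: F F . F F F . F . . . F F F → 9 faults.
Under FIFO: F F . F F F . F F . . F F F → 10 faults.
A − B = 9 − 10 = -1.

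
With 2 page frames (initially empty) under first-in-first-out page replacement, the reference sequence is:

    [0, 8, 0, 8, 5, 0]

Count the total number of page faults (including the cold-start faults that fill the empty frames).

0 → miss, frames [0]
8 → miss, frames [0, 8]
0 → hit
8 → hit
5 → miss, evict 0, frames [8, 5]
0 → miss, evict 8, frames [5, 0]
Page faults: 4.

4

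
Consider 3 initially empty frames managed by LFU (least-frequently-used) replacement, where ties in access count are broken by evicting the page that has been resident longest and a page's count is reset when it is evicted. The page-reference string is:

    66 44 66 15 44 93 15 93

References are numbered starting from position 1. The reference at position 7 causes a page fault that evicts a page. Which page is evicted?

pos 1: 66: miss, frames {66}
pos 2: 44: miss, frames {66,44}
pos 3: 66: hit
pos 4: 15: miss, frames {66,44,15}
pos 5: 44: hit
pos 6: 93: miss, evict 15, frames {66,44,93}
pos 7: 15: miss, evict 93, frames {66,44,15}
At position 7, page 93 is evicted.

93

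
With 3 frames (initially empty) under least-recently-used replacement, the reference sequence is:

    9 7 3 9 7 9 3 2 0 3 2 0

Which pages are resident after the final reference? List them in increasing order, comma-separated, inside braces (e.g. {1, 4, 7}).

{0, 2, 3}

9 → miss, frames [9]
7 → miss, frames [9, 7]
3 → miss, frames [9, 7, 3]
9 → hit
7 → hit
9 → hit
3 → hit
2 → miss, evict 7, frames [9, 3, 2]
0 → miss, evict 9, frames [3, 2, 0]
3 → hit
2 → hit
0 → hit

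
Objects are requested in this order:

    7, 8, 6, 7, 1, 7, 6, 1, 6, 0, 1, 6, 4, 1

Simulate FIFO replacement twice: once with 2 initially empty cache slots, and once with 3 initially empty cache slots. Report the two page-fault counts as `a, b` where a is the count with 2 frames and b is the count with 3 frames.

2 frames: F F F F F . F . . F F F F F → 11 faults.
3 frames: F F F . F F . . . F . F F F → 9 faults.
9 < 11: adding a frame reduced faults, as is typical.

11, 9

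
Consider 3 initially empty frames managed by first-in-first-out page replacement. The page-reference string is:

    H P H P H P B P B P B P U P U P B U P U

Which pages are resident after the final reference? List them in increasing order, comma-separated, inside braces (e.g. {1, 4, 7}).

{B, P, U}

H → miss, frames (H)
P → miss, frames (H P)
H → hit
P → hit
H → hit
P → hit
B → miss, frames (H P B)
P → hit
B → hit
P → hit
B → hit
P → hit
U → miss, evict H, frames (P B U)
P → hit
U → hit
P → hit
B → hit
U → hit
P → hit
U → hit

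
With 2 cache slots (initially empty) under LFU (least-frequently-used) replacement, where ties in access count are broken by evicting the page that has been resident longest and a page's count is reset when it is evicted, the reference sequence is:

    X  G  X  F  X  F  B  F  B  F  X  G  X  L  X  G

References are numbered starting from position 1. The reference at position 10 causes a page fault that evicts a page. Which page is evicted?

pos 1: X: miss, frames (X)
pos 2: G: miss, frames (X G)
pos 3: X: hit
pos 4: F: miss, evict G, frames (X F)
pos 5: X: hit
pos 6: F: hit
pos 7: B: miss, evict F, frames (X B)
pos 8: F: miss, evict B, frames (X F)
pos 9: B: miss, evict F, frames (X B)
pos 10: F: miss, evict B, frames (X F)
At position 10, page B is evicted.

B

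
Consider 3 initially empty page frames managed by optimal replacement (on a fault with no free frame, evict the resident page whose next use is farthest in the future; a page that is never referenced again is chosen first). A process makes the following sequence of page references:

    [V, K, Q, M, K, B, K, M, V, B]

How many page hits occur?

4

V → fault, frames [V]
K → fault, frames [V, K]
Q → fault, frames [V, K, Q]
M → fault, evict Q, frames [V, K, M]
K → hit
B → fault, evict V, frames [K, M, B]
K → hit
M → hit
V → fault, evict M, frames [K, B, V]
B → hit
Hits: 4.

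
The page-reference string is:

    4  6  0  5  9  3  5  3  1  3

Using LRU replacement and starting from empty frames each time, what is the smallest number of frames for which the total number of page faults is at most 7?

f=1: 10 faults
f=2: 8 faults
f=3: 7 faults
f=4: 7 faults
f=5: 7 faults
f=6: 7 faults
f=7: 7 faults
Smallest f with faults ≤ 7 is 3.

3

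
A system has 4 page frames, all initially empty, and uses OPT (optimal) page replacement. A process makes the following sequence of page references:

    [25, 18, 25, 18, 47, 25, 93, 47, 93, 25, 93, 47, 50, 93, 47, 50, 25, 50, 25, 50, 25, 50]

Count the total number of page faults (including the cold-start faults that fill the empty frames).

5

25: miss, frames [25]
18: miss, frames [25, 18]
25: hit
18: hit
47: miss, frames [25, 18, 47]
25: hit
93: miss, frames [25, 18, 47, 93]
47: hit
93: hit
25: hit
93: hit
47: hit
50: miss, evict 18, frames [25, 47, 93, 50]
93: hit
47: hit
50: hit
25: hit
50: hit
25: hit
50: hit
25: hit
50: hit
Page faults: 5.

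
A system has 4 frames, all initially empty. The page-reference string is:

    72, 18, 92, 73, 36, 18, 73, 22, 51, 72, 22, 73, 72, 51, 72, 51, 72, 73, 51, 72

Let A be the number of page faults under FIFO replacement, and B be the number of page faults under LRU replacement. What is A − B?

1

Under FIFO: F F F F F . . F F F . F . . . . . . . . → 9 faults.
Under LRU: F F F F F . . F F F . . . . . . . . . . → 8 faults.
A − B = 9 − 8 = 1.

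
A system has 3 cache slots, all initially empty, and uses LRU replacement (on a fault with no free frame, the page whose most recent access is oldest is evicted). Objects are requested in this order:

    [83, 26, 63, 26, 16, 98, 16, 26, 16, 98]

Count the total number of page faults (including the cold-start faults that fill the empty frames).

5

83 → miss, frames (83)
26 → miss, frames (83 26)
63 → miss, frames (83 26 63)
26 → hit
16 → miss, evict 83, frames (63 26 16)
98 → miss, evict 63, frames (26 16 98)
16 → hit
26 → hit
16 → hit
98 → hit
Page faults: 5.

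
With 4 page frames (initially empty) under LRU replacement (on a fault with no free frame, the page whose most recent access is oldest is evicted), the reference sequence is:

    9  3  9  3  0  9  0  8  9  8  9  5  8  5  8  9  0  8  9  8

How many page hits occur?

9 -> fault, frames (9)
3 -> fault, frames (9 3)
9 -> hit
3 -> hit
0 -> fault, frames (9 3 0)
9 -> hit
0 -> hit
8 -> fault, frames (3 9 0 8)
9 -> hit
8 -> hit
9 -> hit
5 -> fault, evict 3, frames (0 8 9 5)
8 -> hit
5 -> hit
8 -> hit
9 -> hit
0 -> hit
8 -> hit
9 -> hit
8 -> hit
Hits: 15.

15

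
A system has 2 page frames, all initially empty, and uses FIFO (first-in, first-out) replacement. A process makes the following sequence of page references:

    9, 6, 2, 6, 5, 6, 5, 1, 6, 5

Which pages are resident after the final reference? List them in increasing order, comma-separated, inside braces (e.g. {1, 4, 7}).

{1, 5}

9 → miss, frames [9]
6 → miss, frames [9, 6]
2 → miss, evict 9, frames [6, 2]
6 → hit
5 → miss, evict 6, frames [2, 5]
6 → miss, evict 2, frames [5, 6]
5 → hit
1 → miss, evict 5, frames [6, 1]
6 → hit
5 → miss, evict 6, frames [1, 5]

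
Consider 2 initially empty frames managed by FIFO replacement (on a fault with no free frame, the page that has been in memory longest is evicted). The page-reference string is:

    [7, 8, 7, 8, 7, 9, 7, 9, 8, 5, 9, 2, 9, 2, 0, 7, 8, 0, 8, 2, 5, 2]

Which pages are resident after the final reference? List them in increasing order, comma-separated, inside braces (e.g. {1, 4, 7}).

7: fault, frames [7]
8: fault, frames [7, 8]
7: hit
8: hit
7: hit
9: fault, evict 7, frames [8, 9]
7: fault, evict 8, frames [9, 7]
9: hit
8: fault, evict 9, frames [7, 8]
5: fault, evict 7, frames [8, 5]
9: fault, evict 8, frames [5, 9]
2: fault, evict 5, frames [9, 2]
9: hit
2: hit
0: fault, evict 9, frames [2, 0]
7: fault, evict 2, frames [0, 7]
8: fault, evict 0, frames [7, 8]
0: fault, evict 7, frames [8, 0]
8: hit
2: fault, evict 8, frames [0, 2]
5: fault, evict 0, frames [2, 5]
2: hit

{2, 5}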